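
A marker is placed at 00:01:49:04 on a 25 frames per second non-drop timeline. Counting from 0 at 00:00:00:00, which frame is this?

Total seconds to the label: (0 × 3600 + 1 × 60 + 49) = 109.
Frame index = 109 × 25 + 4 = 2729.

frame 2729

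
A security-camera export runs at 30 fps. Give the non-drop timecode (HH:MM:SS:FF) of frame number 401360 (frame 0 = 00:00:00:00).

401360 ÷ 30 = 13378 full seconds, remainder 20 frames.
13378 s = 3 h 42 min 58 s.
Timecode: 03:42:58:20.

03:42:58:20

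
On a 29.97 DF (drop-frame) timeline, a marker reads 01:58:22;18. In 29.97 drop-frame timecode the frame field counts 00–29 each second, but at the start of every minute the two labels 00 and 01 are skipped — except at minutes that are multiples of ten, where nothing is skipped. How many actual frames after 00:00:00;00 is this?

Complete 10-minute blocks: 11, each 17982 frames → 197802.
Remaining 8 whole minutes in the current block: 1800 + 7 × 1798 = 14386 frames.
Within the current minute: 22 × 30 + 18 − 2 = 676 (labels ;00/;01 skipped at this minute). Total = 197802 + 14386 + 676 = 212864.

212864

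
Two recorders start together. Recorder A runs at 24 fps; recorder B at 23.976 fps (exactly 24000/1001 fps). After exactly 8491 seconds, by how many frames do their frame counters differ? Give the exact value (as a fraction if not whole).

A emits 24 × 8491 = 203784 frames; B emits 24000/1001 × 8491 = 29112000/143.
Difference = 29112/143 frames (≈ 203.5804); B is behind A.

29112/143 frames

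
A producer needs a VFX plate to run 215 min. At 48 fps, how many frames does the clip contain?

215 min = 12900 s.
Frames = 12900 × 48 = 619200.

619200 frames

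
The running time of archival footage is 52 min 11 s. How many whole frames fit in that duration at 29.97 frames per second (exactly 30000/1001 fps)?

52 min 11 s = 3131 s.
Frames = 3131 × 30000/1001 = 93930000/1001 ≈ 93836.1638.
Complete frames: 93836.

93836 frames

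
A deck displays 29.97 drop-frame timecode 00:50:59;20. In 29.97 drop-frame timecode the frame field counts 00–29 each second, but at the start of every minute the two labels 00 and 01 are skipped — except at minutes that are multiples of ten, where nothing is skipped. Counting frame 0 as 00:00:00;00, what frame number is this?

Complete 10-minute blocks: 5, each 17982 frames → 89910.
Remaining 0 whole minutes in the current block: 0 frames.
Within the current minute: 59 × 30 + 20 = 1790. Total = 89910 + 0 + 1790 = 91700.

91700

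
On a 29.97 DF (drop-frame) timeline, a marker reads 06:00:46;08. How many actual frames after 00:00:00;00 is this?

648740

Complete 10-minute blocks: 36, each 17982 frames → 647352.
Remaining 0 whole minutes in the current block: 0 frames.
Within the current minute: 46 × 30 + 8 = 1388. Total = 647352 + 0 + 1388 = 648740.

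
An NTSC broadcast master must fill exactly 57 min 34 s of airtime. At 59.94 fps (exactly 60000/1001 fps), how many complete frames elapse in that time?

57 min 34 s = 3454 s.
Frames = 3454 × 60000/1001 = 18840000/91 ≈ 207032.9670.
Complete frames: 207032.

207032 frames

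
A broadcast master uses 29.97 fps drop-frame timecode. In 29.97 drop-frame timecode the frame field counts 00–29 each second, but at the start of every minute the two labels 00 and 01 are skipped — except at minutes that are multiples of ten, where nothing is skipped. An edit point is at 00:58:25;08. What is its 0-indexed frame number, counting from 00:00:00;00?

105052

As if non-drop at 30 labels/s: (0 × 3600 + 58 × 60 + 25) × 30 + 8 = 105158.
Minute boundaries passed: 58; those not divisible by 10: 58 − 5 = 53; dropped labels = 2 × 53 = 106.
Actual frame index = 105158 − 106 = 105052.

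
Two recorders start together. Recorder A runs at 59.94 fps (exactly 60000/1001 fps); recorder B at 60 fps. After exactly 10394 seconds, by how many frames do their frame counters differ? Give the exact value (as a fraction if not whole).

A emits 60000/1001 × 10394 = 623640000/1001 frames; B emits 60 × 10394 = 623640.
Difference = 623640/1001 frames (≈ 623.0170); B is ahead of A.

623640/1001 frames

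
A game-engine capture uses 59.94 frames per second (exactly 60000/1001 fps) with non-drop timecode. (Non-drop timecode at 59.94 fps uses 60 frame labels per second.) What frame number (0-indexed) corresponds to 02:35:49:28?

560968

Total seconds to the label: (2 × 3600 + 35 × 60 + 49) = 9349.
Frame index = 9349 × 60 + 28 = 560968.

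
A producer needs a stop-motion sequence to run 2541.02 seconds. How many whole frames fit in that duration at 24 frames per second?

60984 frames

Frames = 2541.02 × 24 = 1524612/25 ≈ 60984.4800.
Complete frames: 60984.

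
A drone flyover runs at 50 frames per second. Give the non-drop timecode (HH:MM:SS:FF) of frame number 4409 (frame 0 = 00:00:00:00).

00:01:28:09

4409 ÷ 50 = 88 full seconds, remainder 9 frames.
88 s = 0 h 1 min 28 s.
Timecode: 00:01:28:09.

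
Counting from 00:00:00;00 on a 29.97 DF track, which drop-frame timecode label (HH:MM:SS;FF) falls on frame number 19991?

00:11:07;01

Each 10-minute DF block holds 10 × 60 × 30 − 9 × 2 = 17982 frames. 19991 ÷ 17982 → 1 full block, remainder 2009.
Within the partial block the first minute is 1800 frames and each further minute 1798, so 1 further minute boundary passed. Total skipped labels = 18 × 1 + 2 × 1 = 20.
Non-drop label index = 19991 + 20 = 20011; at 30 labels/s that is 00:11:07:01, i.e. DF 00:11:07;01.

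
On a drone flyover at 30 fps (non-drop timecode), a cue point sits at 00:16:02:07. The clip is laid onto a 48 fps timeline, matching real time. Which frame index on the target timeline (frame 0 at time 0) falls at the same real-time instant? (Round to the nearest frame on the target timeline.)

frame 46187

Source frame index: (0×3600 + 16×60 + 2) × 30 + 7 = 28867.
Real time: 28867 / (30) = 28867/30 s.
Target frame: (28867/30) × (48) = 230936/5 ≈ 46187.200 → 46187.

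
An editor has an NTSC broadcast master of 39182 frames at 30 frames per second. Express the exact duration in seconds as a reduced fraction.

19591/15 seconds

Running time = 39182 ÷ (30) = 39182 × 1/30 = 19591/15 s.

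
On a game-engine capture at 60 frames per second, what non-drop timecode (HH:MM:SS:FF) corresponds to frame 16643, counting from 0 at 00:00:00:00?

16643 ÷ 60 = 277 full seconds, remainder 23 frames.
277 s = 0 h 4 min 37 s.
Timecode: 00:04:37:23.

00:04:37:23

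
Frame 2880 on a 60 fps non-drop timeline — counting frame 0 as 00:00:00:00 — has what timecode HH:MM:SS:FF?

00:00:48:00

2880 ÷ 60 = 48 full seconds, remainder 0 frames.
48 s = 0 h 0 min 48 s.
Timecode: 00:00:48:00.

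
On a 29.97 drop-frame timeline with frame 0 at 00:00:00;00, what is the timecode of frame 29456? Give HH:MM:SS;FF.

00:16:22;26

Each 10-minute DF block holds 10 × 60 × 30 − 9 × 2 = 17982 frames. 29456 ÷ 17982 → 1 full block, remainder 11474.
Within the partial block the first minute is 1800 frames and each further minute 1798, so 6 further minute boundaries passed. Total skipped labels = 18 × 1 + 2 × 6 = 30.
Non-drop label index = 29456 + 30 = 29486; at 30 labels/s that is 00:16:22:26, i.e. DF 00:16:22;26.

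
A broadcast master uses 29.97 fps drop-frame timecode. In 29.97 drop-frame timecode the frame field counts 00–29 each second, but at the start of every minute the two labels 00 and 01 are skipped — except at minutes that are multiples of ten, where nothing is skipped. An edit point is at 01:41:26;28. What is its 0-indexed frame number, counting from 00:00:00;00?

182426

Complete 10-minute blocks: 10, each 17982 frames → 179820.
Remaining 1 whole minute in the current block: 1800 + 0 × 1798 = 1800 frames.
Within the current minute: 26 × 30 + 28 − 2 = 806 (labels ;00/;01 skipped at this minute). Total = 179820 + 1800 + 806 = 182426.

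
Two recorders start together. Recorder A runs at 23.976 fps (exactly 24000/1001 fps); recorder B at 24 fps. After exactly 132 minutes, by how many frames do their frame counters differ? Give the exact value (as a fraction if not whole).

132 min = 7920 s.
A emits 24000/1001 × 7920 = 17280000/91 frames; B emits 24 × 7920 = 190080.
Difference = 17280/91 frames (≈ 189.8901); B is ahead of A.

17280/91 frames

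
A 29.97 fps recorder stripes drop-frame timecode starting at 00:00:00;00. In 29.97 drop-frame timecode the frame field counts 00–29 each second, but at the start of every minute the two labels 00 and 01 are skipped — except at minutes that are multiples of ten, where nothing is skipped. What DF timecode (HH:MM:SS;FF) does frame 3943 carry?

Each 10-minute DF block holds 10 × 60 × 30 − 9 × 2 = 17982 frames. 3943 ÷ 17982 → 0 full blocks, remainder 3943.
Within the partial block the first minute is 1800 frames and each further minute 1798, so 2 further minute boundaries passed. Total skipped labels = 18 × 0 + 2 × 2 = 4.
Non-drop label index = 3943 + 4 = 3947; at 30 labels/s that is 00:02:11:17, i.e. DF 00:02:11;17.

00:02:11;17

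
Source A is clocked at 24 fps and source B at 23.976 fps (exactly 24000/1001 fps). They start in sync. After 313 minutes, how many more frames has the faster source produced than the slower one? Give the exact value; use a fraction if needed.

313 min = 18780 s.
A emits 24 × 18780 = 450720 frames; B emits 24000/1001 × 18780 = 450720000/1001.
Difference = 450720/1001 frames (≈ 450.2697); B is behind A.

450720/1001 frames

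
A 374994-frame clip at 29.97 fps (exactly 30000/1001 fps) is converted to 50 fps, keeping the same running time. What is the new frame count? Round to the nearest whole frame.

625615 frames

Frames at target rate = 374994 × (50) / (30000/1001) = 62561499/100 ≈ 625614.990.
Nearest whole frame: 625615.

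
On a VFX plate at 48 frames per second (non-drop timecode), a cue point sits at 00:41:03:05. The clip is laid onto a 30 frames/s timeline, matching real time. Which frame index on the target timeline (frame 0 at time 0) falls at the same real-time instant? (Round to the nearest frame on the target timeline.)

frame 73893

Source frame index: (0×3600 + 41×60 + 3) × 48 + 5 = 118229.
Real time: 118229 / (48) = 118229/48 s.
Target frame: (118229/48) × (30) = 591145/8 ≈ 73893.125 → 73893.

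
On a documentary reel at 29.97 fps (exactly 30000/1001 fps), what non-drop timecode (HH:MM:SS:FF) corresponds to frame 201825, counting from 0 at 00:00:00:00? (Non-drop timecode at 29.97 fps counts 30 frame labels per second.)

01:52:07:15

201825 ÷ 30 = 6727 full seconds, remainder 15 frames.
6727 s = 1 h 52 min 7 s.
Timecode: 01:52:07:15.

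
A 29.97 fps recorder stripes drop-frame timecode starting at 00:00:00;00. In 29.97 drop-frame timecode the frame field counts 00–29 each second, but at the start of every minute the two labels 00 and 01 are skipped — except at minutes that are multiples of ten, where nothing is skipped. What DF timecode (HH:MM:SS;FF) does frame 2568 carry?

00:01:25;20

Ten DF minutes hold 17982 frames, so frame 2568 lies in block 0 (frames 0–17981) with 2568 frames into that block.
The block's first minute is 1800 frames and the rest 1798 each; 2568 frames reaches minute 1, so 0 × 18 + 1 × 2 = 2 labels have been skipped so far.
Adding those back, label number 2568 + 2 = 2570 at 30 labels/s is 85 s + 20 f = 0 h 1 min 25 s frame 20, i.e. 00:01:25;20.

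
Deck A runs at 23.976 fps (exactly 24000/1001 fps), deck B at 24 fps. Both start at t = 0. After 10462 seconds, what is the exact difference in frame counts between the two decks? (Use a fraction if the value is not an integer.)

251088/1001 frames

A emits 24000/1001 × 10462 = 251088000/1001 frames; B emits 24 × 10462 = 251088.
Difference = 251088/1001 frames (≈ 250.8372); B is ahead of A.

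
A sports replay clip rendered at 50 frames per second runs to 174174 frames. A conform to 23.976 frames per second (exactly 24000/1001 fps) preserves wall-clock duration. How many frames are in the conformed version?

Target frames = source frames × (target rate / source rate) = 174174 × (24000/1001)/(50) = 174174 × 480/1001 = 83520.

83520 frames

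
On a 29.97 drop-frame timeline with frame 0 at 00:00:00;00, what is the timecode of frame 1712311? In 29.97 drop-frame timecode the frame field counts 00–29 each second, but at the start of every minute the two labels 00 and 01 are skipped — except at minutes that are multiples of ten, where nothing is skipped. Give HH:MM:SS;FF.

Each 10-minute DF block holds 10 × 60 × 30 − 9 × 2 = 17982 frames. 1712311 ÷ 17982 → 95 full blocks, remainder 4021.
Within the partial block the first minute is 1800 frames and each further minute 1798, so 2 further minute boundaries passed. Total skipped labels = 18 × 95 + 2 × 2 = 1714.
Non-drop label index = 1712311 + 1714 = 1714025; at 30 labels/s that is 15:52:14:05, i.e. DF 15:52:14;05.

15:52:14;05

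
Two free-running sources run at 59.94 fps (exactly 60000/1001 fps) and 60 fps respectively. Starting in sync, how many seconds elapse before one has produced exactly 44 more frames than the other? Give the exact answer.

The gap grows by |60 − 60000/1001| = 60/1001 frames per second.
Time for a 44-frame gap: 44 ÷ (60/1001) = 11011/15 s.

11011/15 seconds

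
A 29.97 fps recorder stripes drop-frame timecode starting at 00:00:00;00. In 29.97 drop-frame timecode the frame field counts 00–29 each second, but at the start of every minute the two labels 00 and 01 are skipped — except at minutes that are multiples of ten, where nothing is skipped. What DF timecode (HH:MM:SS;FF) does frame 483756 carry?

Each 10-minute DF block holds 10 × 60 × 30 − 9 × 2 = 17982 frames. 483756 ÷ 17982 → 26 full blocks, remainder 16224.
Within the partial block the first minute is 1800 frames and each further minute 1798, so 9 further minute boundaries passed. Total skipped labels = 18 × 26 + 2 × 9 = 486.
Non-drop label index = 483756 + 486 = 484242; at 30 labels/s that is 04:29:01:12, i.e. DF 04:29:01;12.

04:29:01;12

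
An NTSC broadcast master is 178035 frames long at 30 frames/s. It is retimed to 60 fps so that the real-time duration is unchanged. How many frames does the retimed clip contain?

356070 frames

Frames at target rate = 178035 × (60) / (30) = 356070.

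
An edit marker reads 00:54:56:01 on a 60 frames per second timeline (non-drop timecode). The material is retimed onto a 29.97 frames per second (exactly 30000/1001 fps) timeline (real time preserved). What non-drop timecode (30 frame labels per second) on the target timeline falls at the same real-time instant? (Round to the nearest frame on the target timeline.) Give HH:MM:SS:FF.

00:54:52:22

Source frame index: (0×3600 + 54×60 + 56) × 60 + 1 = 197761.
Real time: 197761 / (60) = 197761/60 s.
Target frame: (197761/60) × (30000/1001) = 98880500/1001 ≈ 98781.718 → 98782.
At 30 labels/s: frame 98782 → 00:54:52:22.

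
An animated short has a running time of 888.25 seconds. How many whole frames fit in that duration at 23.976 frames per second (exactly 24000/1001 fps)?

21296 frames

Frames = 888.25 × 24000/1001 = 1938000/91 ≈ 21296.7033.
Complete frames: 21296.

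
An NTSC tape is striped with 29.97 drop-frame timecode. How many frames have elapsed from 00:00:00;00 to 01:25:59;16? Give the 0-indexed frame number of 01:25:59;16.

As if non-drop at 30 labels/s: (1 × 3600 + 25 × 60 + 59) × 30 + 16 = 154786.
Minute boundaries passed: 85; those not divisible by 10: 85 − 8 = 77; dropped labels = 2 × 77 = 154.
Actual frame index = 154786 − 154 = 154632.

154632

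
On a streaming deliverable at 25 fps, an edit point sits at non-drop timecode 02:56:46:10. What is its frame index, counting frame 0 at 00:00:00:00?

Total seconds to the label: (2 × 3600 + 56 × 60 + 46) = 10606.
Frame index = 10606 × 25 + 10 = 265160.

frame 265160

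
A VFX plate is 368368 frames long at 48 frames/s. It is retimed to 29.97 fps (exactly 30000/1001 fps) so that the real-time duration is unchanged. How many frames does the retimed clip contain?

Target frames = source frames × (target rate / source rate) = 368368 × (30000/1001)/(48) = 368368 × 625/1001 = 230000.

230000 frames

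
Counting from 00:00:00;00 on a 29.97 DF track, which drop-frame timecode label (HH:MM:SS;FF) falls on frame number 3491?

00:01:56;13

Ten DF minutes hold 17982 frames, so frame 3491 lies in block 0 (frames 0–17981) with 3491 frames into that block.
The block's first minute is 1800 frames and the rest 1798 each; 3491 frames reaches minute 1, so 0 × 18 + 1 × 2 = 2 labels have been skipped so far.
Adding those back, label number 3491 + 2 = 3493 at 30 labels/s is 116 s + 13 f = 0 h 1 min 56 s frame 13, i.e. 00:01:56;13.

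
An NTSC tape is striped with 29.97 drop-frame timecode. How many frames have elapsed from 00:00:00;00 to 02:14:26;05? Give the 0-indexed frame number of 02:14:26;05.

As if non-drop at 30 labels/s: (2 × 3600 + 14 × 60 + 26) × 30 + 5 = 241985.
Minute boundaries passed: 134; those not divisible by 10: 134 − 13 = 121; dropped labels = 2 × 121 = 242.
Actual frame index = 241985 − 242 = 241743.

241743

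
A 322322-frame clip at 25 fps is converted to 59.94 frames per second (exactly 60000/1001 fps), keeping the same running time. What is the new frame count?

772800 frames

Target frames = source frames × (target rate / source rate) = 322322 × (60000/1001)/(25) = 322322 × 2400/1001 = 772800.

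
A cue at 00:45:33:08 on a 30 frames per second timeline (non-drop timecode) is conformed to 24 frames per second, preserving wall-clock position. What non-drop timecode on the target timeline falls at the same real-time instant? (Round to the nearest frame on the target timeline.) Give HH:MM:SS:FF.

00:45:33:06

Source frame index: (0×3600 + 45×60 + 33) × 30 + 8 = 81998.
Real time: 81998 / (30) = 40999/15 s.
Target frame: (40999/15) × (24) = 327992/5 ≈ 65598.400 → 65598.
At 24 labels/s: frame 65598 → 00:45:33:06.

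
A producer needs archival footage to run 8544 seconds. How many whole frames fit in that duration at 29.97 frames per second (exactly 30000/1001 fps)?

Frames = 8544 × 30000/1001 = 256320000/1001 ≈ 256063.9361.
Complete frames: 256063.

256063 frames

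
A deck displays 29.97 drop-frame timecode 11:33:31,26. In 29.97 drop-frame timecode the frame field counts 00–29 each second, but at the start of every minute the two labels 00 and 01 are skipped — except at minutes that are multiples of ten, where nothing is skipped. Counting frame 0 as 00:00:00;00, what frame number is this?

Complete 10-minute blocks: 69, each 17982 frames → 1240758.
Remaining 3 whole minutes in the current block: 1800 + 2 × 1798 = 5396 frames.
Within the current minute: 31 × 30 + 26 − 2 = 954 (labels ;00/;01 skipped at this minute). Total = 1240758 + 5396 + 954 = 1247108.

1247108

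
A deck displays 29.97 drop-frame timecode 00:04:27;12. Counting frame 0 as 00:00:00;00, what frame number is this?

Complete 10-minute blocks: 0, each 17982 frames → 0.
Remaining 4 whole minutes in the current block: 1800 + 3 × 1798 = 7194 frames.
Within the current minute: 27 × 30 + 12 − 2 = 820 (labels ;00/;01 skipped at this minute). Total = 0 + 7194 + 820 = 8014.

8014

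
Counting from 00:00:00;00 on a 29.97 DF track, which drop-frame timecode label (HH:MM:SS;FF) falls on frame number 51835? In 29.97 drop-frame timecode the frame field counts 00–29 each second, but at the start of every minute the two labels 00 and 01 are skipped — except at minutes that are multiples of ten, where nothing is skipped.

00:28:49;17

Ten DF minutes hold 17982 frames, so frame 51835 lies in block 2 (frames 35964–53945) with 15871 frames into that block.
The block's first minute is 1800 frames and the rest 1798 each; 15871 frames reaches minute 8, so 2 × 18 + 8 × 2 = 52 labels have been skipped so far.
Adding those back, label number 51835 + 52 = 51887 at 30 labels/s is 1729 s + 17 f = 0 h 28 min 49 s frame 17, i.e. 00:28:49;17.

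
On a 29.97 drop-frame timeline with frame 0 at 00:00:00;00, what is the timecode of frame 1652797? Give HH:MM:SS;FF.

Each 10-minute DF block holds 10 × 60 × 30 − 9 × 2 = 17982 frames. 1652797 ÷ 17982 → 91 full blocks, remainder 16435.
Within the partial block the first minute is 1800 frames and each further minute 1798, so 9 further minute boundaries passed. Total skipped labels = 18 × 91 + 2 × 9 = 1656.
Non-drop label index = 1652797 + 1656 = 1654453; at 30 labels/s that is 15:19:08:13, i.e. DF 15:19:08;13.

15:19:08;13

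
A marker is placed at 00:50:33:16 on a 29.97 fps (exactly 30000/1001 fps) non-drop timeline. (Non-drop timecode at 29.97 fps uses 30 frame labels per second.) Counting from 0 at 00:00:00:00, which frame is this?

Total seconds to the label: (0 × 3600 + 50 × 60 + 33) = 3033.
Frame index = 3033 × 30 + 16 = 91006.

91006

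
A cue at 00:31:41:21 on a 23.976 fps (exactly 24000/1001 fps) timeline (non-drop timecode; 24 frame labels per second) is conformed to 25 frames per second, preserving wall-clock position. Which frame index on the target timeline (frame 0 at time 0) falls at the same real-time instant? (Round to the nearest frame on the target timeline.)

frame 47594

Source frame index: (0×3600 + 31×60 + 41) × 24 + 21 = 45645.
Real time: 45645 / (24000/1001) = 3046043/1600 s.
Target frame: (3046043/1600) × (25) = 3046043/64 ≈ 47594.422 → 47594.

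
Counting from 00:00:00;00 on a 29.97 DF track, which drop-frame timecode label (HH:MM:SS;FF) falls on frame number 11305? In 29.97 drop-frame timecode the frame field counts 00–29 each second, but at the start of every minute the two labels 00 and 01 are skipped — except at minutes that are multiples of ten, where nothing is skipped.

Each 10-minute DF block holds 10 × 60 × 30 − 9 × 2 = 17982 frames. 11305 ÷ 17982 → 0 full blocks, remainder 11305.
Within the partial block the first minute is 1800 frames and each further minute 1798, so 6 further minute boundaries passed. Total skipped labels = 18 × 0 + 2 × 6 = 12.
Non-drop label index = 11305 + 12 = 11317; at 30 labels/s that is 00:06:17:07, i.e. DF 00:06:17;07.

00:06:17;07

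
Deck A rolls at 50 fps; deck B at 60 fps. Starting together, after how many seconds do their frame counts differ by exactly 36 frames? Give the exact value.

3.6 seconds

The gap grows by |60 − 50| = 10 frames per second.
Time for a 36-frame gap: 36 ÷ (10) = 3.6 s.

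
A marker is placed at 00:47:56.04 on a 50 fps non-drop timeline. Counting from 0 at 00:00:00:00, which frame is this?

Total seconds to the label: (0 × 3600 + 47 × 60 + 56) = 2876.
Frame index = 2876 × 50 + 4 = 143804.

143804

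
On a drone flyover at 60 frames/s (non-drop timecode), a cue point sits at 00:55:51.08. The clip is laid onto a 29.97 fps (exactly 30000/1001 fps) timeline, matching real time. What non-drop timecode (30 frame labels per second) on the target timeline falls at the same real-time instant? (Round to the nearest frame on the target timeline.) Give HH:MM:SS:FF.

Source frame index: (0×3600 + 55×60 + 51) × 60 + 8 = 201068.
Real time: 201068 / (60) = 50267/15 s.
Target frame: (50267/15) × (30000/1001) = 14362000/143 ≈ 100433.566 → 100434.
At 30 labels/s: frame 100434 → 00:55:47:24.

00:55:47:24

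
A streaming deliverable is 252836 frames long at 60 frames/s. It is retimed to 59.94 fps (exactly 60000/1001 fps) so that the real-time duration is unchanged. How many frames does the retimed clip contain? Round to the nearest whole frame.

252583 frames

Frames at target rate = 252836 × (60000/1001) / (60) = 252836000/1001 ≈ 252583.417.
Nearest whole frame: 252583.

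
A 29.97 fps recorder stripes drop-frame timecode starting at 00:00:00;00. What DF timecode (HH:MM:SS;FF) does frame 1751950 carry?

Each 10-minute DF block holds 10 × 60 × 30 − 9 × 2 = 17982 frames. 1751950 ÷ 17982 → 97 full blocks, remainder 7696.
Within the partial block the first minute is 1800 frames and each further minute 1798, so 4 further minute boundaries passed. Total skipped labels = 18 × 97 + 2 × 4 = 1754.
Non-drop label index = 1751950 + 1754 = 1753704; at 30 labels/s that is 16:14:16:24, i.e. DF 16:14:16;24.

16:14:16;24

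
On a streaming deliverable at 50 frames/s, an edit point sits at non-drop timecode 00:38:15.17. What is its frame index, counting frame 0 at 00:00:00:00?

frame 114767

Total seconds to the label: (0 × 3600 + 38 × 60 + 15) = 2295.
Frame index = 2295 × 50 + 17 = 114767.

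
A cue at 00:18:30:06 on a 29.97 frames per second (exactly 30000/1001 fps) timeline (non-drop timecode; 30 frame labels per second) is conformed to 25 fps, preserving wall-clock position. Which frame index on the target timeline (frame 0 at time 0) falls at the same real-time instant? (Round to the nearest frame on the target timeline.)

Source frame index: (0×3600 + 18×60 + 30) × 30 + 6 = 33306.
Real time: 33306 / (30000/1001) = 5556551/5000 s.
Target frame: (5556551/5000) × (25) = 5556551/200 ≈ 27782.755 → 27783.

frame 27783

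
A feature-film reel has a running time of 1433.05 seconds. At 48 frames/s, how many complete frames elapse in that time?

Frames = 1433.05 × 48 = 343932/5 ≈ 68786.4000.
Complete frames: 68786.

68786 frames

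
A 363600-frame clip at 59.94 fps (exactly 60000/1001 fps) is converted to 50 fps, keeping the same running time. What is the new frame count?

Target frames = source frames × (target rate / source rate) = 363600 × (50)/(60000/1001) = 363600 × 1001/1200 = 303303.

303303 frames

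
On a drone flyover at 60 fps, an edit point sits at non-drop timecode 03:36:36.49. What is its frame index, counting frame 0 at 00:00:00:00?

Total seconds to the label: (3 × 3600 + 36 × 60 + 36) = 12996.
Frame index = 12996 × 60 + 49 = 779809.

frame 779809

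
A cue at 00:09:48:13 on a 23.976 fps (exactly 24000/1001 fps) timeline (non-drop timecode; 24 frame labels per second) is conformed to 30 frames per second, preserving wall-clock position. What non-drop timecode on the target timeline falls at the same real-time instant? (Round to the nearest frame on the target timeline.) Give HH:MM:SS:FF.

00:09:49:04

Source frame index: (0×3600 + 9×60 + 48) × 24 + 13 = 14125.
Real time: 14125 / (24000/1001) = 113113/192 s.
Target frame: (113113/192) × (30) = 565565/32 ≈ 17673.906 → 17674.
At 30 labels/s: frame 17674 → 00:09:49:04.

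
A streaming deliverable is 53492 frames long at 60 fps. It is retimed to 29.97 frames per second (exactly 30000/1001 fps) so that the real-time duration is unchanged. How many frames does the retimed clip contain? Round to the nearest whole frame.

Frames at target rate = 53492 × (30000/1001) / (60) = 26746000/1001 ≈ 26719.281.
Nearest whole frame: 26719.

26719 frames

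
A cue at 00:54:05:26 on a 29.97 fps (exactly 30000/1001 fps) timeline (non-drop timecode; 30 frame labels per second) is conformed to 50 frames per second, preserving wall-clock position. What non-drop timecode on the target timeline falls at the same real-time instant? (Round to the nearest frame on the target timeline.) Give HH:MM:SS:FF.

00:54:09:06

Source frame index: (0×3600 + 54×60 + 5) × 30 + 26 = 97376.
Real time: 97376 / (30000/1001) = 6092086/1875 s.
Target frame: (6092086/1875) × (50) = 12184172/75 ≈ 162455.627 → 162456.
At 50 labels/s: frame 162456 → 00:54:09:06.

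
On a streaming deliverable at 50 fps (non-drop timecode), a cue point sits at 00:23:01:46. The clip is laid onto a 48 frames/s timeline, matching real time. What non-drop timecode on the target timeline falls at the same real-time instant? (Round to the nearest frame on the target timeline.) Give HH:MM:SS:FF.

00:23:01:44

Source frame index: (0×3600 + 23×60 + 1) × 50 + 46 = 69096.
Real time: 69096 / (50) = 34548/25 s.
Target frame: (34548/25) × (48) = 1658304/25 ≈ 66332.160 → 66332.
At 48 labels/s: frame 66332 → 00:23:01:44.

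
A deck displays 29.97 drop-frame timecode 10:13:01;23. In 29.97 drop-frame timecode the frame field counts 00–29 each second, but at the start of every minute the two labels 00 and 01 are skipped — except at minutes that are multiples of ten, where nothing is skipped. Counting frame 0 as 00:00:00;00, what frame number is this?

1102349

As if non-drop at 30 labels/s: (10 × 3600 + 13 × 60 + 1) × 30 + 23 = 1103453.
Minute boundaries passed: 613; those not divisible by 10: 613 − 61 = 552; dropped labels = 2 × 552 = 1104.
Actual frame index = 1103453 − 1104 = 1102349.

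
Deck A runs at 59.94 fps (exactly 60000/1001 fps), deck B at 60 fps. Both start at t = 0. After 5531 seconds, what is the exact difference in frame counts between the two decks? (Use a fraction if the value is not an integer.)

331860/1001 frames

A emits 60000/1001 × 5531 = 331860000/1001 frames; B emits 60 × 5531 = 331860.
Difference = 331860/1001 frames (≈ 331.5285); B is ahead of A.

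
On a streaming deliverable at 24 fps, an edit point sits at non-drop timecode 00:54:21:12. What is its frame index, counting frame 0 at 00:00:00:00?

frame 78276

Total seconds to the label: (0 × 3600 + 54 × 60 + 21) = 3261.
Frame index = 3261 × 24 + 12 = 78276.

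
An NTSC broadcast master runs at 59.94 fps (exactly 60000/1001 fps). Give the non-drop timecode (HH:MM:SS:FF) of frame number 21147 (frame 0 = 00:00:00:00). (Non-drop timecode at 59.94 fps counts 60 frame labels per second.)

21147 ÷ 60 = 352 full seconds, remainder 27 frames.
352 s = 0 h 5 min 52 s.
Timecode: 00:05:52:27.

00:05:52:27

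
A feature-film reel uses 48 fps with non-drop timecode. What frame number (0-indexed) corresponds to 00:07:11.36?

Total seconds to the label: (0 × 3600 + 7 × 60 + 11) = 431.
Frame index = 431 × 48 + 36 = 20724.

20724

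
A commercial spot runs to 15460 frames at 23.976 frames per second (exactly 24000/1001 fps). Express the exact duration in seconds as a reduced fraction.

773773/1200 seconds

Running time = 15460 ÷ (24000/1001) = 15460 × 1001/24000 = 773773/1200 s.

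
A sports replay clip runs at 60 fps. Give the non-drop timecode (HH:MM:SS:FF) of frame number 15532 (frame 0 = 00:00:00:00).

15532 ÷ 60 = 258 full seconds, remainder 52 frames.
258 s = 0 h 4 min 18 s.
Timecode: 00:04:18:52.

00:04:18:52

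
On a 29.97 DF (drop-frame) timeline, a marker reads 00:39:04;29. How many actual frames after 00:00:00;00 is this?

70277

Complete 10-minute blocks: 3, each 17982 frames → 53946.
Remaining 9 whole minutes in the current block: 1800 + 8 × 1798 = 16184 frames.
Within the current minute: 4 × 30 + 29 − 2 = 147 (labels ;00/;01 skipped at this minute). Total = 53946 + 16184 + 147 = 70277.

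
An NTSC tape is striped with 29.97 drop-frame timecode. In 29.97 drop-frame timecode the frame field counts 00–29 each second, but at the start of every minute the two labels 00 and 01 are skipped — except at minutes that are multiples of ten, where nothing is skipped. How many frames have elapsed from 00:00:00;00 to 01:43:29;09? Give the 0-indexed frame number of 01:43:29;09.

As if non-drop at 30 labels/s: (1 × 3600 + 43 × 60 + 29) × 30 + 9 = 186279.
Minute boundaries passed: 103; those not divisible by 10: 103 − 10 = 93; dropped labels = 2 × 93 = 186.
Actual frame index = 186279 − 186 = 186093.

186093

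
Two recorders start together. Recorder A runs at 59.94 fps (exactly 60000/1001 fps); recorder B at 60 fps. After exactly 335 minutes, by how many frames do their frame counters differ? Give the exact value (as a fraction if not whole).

335 min = 20100 s.
A emits 60000/1001 × 20100 = 1206000000/1001 frames; B emits 60 × 20100 = 1206000.
Difference = 1206000/1001 frames (≈ 1204.7952); B is ahead of A.

1206000/1001 frames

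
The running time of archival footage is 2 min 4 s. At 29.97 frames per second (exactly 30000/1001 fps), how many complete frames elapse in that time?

3716 frames

2 min 4 s = 124 s.
Frames = 124 × 30000/1001 = 3720000/1001 ≈ 3716.2837.
Complete frames: 3716.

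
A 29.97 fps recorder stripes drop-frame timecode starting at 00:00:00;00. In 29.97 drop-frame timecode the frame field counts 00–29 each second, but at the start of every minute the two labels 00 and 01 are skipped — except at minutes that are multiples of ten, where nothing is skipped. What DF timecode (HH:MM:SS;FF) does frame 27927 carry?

Ten DF minutes hold 17982 frames, so frame 27927 lies in block 1 (frames 17982–35963) with 9945 frames into that block.
The block's first minute is 1800 frames and the rest 1798 each; 9945 frames reaches minute 5, so 1 × 18 + 5 × 2 = 28 labels have been skipped so far.
Adding those back, label number 27927 + 28 = 27955 at 30 labels/s is 931 s + 25 f = 0 h 15 min 31 s frame 25, i.e. 00:15:31;25.

00:15:31;25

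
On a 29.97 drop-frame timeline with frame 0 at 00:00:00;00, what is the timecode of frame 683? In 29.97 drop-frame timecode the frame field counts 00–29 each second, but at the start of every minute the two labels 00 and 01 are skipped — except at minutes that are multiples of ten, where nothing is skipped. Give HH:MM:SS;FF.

Each 10-minute DF block holds 10 × 60 × 30 − 9 × 2 = 17982 frames. 683 ÷ 17982 → 0 full blocks, remainder 683.
Within the partial block the first minute is 1800 frames and each further minute 1798, so 0 further minute boundaries passed. Total skipped labels = 18 × 0 + 2 × 0 = 0.
Non-drop label index = 683 + 0 = 683; at 30 labels/s that is 00:00:22:23, i.e. DF 00:00:22;23.

00:00:22;23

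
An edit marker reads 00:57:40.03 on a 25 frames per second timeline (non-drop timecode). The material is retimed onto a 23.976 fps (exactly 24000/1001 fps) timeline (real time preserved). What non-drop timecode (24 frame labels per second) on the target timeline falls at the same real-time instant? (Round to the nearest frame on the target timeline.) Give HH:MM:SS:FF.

00:57:36:16

Source frame index: (0×3600 + 57×60 + 40) × 25 + 3 = 86503.
Real time: 86503 / (25) = 86503/25 s.
Target frame: (86503/25) × (24000/1001) = 83042880/1001 ≈ 82959.920 → 82960.
At 24 labels/s: frame 82960 → 00:57:36:16.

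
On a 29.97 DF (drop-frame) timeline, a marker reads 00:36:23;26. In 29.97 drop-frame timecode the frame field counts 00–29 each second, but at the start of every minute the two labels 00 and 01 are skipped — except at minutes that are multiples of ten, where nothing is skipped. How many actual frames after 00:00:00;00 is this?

As if non-drop at 30 labels/s: (0 × 3600 + 36 × 60 + 23) × 30 + 26 = 65516.
Minute boundaries passed: 36; those not divisible by 10: 36 − 3 = 33; dropped labels = 2 × 33 = 66.
Actual frame index = 65516 − 66 = 65450.

65450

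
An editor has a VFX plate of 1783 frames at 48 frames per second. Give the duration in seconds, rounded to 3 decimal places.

37.146 seconds

Running time = 1783 × 1/48 = 1783/48 s ≈ 37.146 s.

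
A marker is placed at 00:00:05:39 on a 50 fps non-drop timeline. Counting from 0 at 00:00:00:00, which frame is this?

frame 289

Total seconds to the label: (0 × 3600 + 0 × 60 + 5) = 5.
Frame index = 5 × 50 + 39 = 289.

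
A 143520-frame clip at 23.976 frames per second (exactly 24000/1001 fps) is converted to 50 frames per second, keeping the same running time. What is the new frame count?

299299 frames

Target frames = source frames × (target rate / source rate) = 143520 × (50)/(24000/1001) = 143520 × 1001/480 = 299299.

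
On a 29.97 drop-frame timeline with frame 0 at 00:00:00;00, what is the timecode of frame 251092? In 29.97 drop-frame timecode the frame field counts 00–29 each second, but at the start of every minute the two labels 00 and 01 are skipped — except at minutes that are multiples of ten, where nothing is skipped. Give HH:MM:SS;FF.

02:19:38;04

Ten DF minutes hold 17982 frames, so frame 251092 lies in block 13 (frames 233766–251747) with 17326 frames into that block.
The block's first minute is 1800 frames and the rest 1798 each; 17326 frames reaches minute 9, so 13 × 18 + 9 × 2 = 252 labels have been skipped so far.
Adding those back, label number 251092 + 252 = 251344 at 30 labels/s is 8378 s + 4 f = 2 h 19 min 38 s frame 4, i.e. 02:19:38;04.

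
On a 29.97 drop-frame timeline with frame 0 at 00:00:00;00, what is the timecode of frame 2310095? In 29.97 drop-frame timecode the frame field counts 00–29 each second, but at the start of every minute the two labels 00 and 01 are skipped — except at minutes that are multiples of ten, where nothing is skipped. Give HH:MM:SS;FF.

Each 10-minute DF block holds 10 × 60 × 30 − 9 × 2 = 17982 frames. 2310095 ÷ 17982 → 128 full blocks, remainder 8399.
Within the partial block the first minute is 1800 frames and each further minute 1798, so 4 further minute boundaries passed. Total skipped labels = 18 × 128 + 2 × 4 = 2312.
Non-drop label index = 2310095 + 2312 = 2312407; at 30 labels/s that is 21:24:40:07, i.e. DF 21:24:40;07.

21:24:40;07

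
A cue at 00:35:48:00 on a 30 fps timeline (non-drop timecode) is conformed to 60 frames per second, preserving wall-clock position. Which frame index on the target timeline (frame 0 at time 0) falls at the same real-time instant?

Source frame index: (0×3600 + 35×60 + 48) × 30 + 0 = 64440.
Real time: 64440 / (30) = 2148 s.
Target frame: (2148) × (60) = 128880.

frame 128880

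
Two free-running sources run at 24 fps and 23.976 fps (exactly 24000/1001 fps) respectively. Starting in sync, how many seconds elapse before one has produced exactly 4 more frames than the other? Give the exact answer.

The gap grows by |24000/1001 − 24| = 24/1001 frames per second.
Time for a 4-frame gap: 4 ÷ (24/1001) = 1001/6 s.

1001/6 seconds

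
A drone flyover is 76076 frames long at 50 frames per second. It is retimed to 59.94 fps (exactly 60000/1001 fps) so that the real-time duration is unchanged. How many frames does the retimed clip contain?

Target frames = source frames × (target rate / source rate) = 76076 × (60000/1001)/(50) = 76076 × 1200/1001 = 91200.

91200 frames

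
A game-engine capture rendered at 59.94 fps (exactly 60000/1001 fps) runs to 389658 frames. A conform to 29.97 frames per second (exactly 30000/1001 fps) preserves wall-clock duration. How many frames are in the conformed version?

194829 frames

Target frames = source frames × (target rate / source rate) = 389658 × (30000/1001)/(60000/1001) = 389658 × 1/2 = 194829.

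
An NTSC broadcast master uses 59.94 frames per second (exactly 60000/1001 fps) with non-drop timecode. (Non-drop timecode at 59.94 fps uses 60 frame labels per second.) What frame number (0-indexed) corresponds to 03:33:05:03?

767103

Total seconds to the label: (3 × 3600 + 33 × 60 + 5) = 12785.
Frame index = 12785 × 60 + 3 = 767103.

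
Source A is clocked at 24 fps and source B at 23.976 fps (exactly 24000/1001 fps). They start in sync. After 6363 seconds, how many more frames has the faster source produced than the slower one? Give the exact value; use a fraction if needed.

21816/143 frames

A emits 24 × 6363 = 152712 frames; B emits 24000/1001 × 6363 = 21816000/143.
Difference = 21816/143 frames (≈ 152.5594); B is behind A.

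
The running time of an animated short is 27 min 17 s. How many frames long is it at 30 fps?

49110 frames

27 min 17 s = 1637 s.
Frames = 1637 × 30 = 49110.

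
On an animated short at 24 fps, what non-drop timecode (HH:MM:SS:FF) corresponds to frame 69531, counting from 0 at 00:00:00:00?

00:48:17:03

69531 ÷ 24 = 2897 full seconds, remainder 3 frames.
2897 s = 0 h 48 min 17 s.
Timecode: 00:48:17:03.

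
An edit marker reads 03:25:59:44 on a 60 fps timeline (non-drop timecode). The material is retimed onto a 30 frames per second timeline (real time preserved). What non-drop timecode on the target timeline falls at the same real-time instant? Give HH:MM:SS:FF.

Source frame index: (3×3600 + 25×60 + 59) × 60 + 44 = 741584.
Real time: 741584 / (60) = 185396/15 s.
Target frame: (185396/15) × (30) = 370792.
At 30 labels/s: frame 370792 → 03:25:59:22.

03:25:59:22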